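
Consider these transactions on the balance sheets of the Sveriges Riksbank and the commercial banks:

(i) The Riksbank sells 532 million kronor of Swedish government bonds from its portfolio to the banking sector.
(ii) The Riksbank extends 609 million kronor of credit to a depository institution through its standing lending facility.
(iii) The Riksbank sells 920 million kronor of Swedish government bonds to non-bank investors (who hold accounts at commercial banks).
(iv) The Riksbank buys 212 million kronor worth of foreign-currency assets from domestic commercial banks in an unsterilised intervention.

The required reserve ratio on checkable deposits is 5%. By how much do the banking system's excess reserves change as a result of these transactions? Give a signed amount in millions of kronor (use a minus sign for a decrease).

-585 million

OMO sale (to banks) 532 million kronor: reserves −532M, deposits 0.
Discount-window loan 609 million kronor: reserves +609M, deposits 0.
Asset sale (to non-banks) 920 million kronor: reserves −920M, deposits −920M.
FX purchase 212 million kronor: reserves +212M, deposits 0.
Totals: Δreserves = −631M, Δdeposits = −920M.
Δrequired reserves = 5% × −920M = −46M.
Δexcess reserves = Δreserves − Δrequired = −631M − (−46M) = -585 million.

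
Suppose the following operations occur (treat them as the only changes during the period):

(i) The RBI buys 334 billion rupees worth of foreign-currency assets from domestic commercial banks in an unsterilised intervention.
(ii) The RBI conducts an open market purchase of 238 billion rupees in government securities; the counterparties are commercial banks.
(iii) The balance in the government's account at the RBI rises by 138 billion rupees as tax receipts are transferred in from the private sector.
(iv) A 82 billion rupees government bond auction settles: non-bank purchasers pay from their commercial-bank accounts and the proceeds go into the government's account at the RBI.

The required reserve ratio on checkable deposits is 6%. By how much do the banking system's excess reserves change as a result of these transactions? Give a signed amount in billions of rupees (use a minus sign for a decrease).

+365.2 billion

FX purchase 334 billion rupees: reserves +334B, deposits 0.
OMO purchase (from banks) 238 billion rupees: reserves +238B, deposits 0.
Government account inflow 138 billion rupees: reserves −138B, deposits −138B.
Government account inflow 82 billion rupees: reserves −82B, deposits −82B.
Totals: Δreserves = +352B, Δdeposits = −220B.
Δrequired reserves = 6% × −220B = −13.2B.
Δexcess reserves = Δreserves − Δrequired = +352B − (−13.2B) = +365.2 billion.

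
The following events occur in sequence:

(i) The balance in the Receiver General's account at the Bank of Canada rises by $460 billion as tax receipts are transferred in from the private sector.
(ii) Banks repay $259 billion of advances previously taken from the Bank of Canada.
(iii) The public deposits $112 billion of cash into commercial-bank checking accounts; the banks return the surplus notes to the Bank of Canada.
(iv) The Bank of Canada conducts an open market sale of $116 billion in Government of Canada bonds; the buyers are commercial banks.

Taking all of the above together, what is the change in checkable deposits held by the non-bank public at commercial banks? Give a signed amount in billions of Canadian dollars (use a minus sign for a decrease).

Government account inflow $460 billion: non-bank counterparties' bank balances fall → −$460B.
Discount-window repayment $259 billion: the counterparty is a bank, so public deposits are unchanged → 0.
Currency deposit $112 billion: non-bank counterparties' bank balances rise → +$112B.
OMO sale (to banks) $116 billion: the counterparty is a bank, so public deposits are unchanged → 0.
Net: −460 + 0 + 112 + 0 = -$348 billion.

-$348 billion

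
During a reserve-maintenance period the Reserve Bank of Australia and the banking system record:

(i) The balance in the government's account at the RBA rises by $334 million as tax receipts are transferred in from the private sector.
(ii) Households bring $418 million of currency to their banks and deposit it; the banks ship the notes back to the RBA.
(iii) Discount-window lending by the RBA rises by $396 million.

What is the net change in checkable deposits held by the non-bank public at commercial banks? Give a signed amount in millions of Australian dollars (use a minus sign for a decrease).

+$84 million

Government account inflow $334 million: non-bank counterparties' bank balances fall → −$334M.
Currency deposit $418 million: non-bank counterparties' bank balances rise → +$418M.
Discount-window loan $396 million: the counterparty is a bank, so public deposits are unchanged → 0.
Net: −334 + 418 + 0 = +$84 million.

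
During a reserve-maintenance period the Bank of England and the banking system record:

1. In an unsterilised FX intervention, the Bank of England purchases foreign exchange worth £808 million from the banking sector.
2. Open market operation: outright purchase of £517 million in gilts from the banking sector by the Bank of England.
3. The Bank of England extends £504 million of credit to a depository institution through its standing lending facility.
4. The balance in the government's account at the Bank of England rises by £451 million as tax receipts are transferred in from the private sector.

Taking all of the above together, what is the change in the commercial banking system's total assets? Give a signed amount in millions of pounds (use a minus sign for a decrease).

+£53 million

Bank of England balance sheet:
  Assets:      Securities +£517M, Loans to banks +£504M, Foreign assets +£808M
  Liabilities: Bank reserves +£1378M, Government deposits +£451M
Commercial banking system:
  Assets:      Reserves at CB +£1378M, Securities −£517M, Foreign assets −£808M
  Liabilities: Checkable deposits −£451M, Borrowings from CB +£504M
Change in total bank assets = +£53 million.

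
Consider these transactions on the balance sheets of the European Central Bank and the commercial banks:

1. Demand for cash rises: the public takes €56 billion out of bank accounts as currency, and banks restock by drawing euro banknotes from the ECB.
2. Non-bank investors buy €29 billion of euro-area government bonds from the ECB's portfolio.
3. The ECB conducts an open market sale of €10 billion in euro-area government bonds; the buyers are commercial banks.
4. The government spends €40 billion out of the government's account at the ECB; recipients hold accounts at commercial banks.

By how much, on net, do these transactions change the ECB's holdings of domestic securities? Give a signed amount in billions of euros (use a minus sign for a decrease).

-€39 billion

Currency withdrawal €56 billion: the ECB's securities portfolio is untouched → 0.
Asset sale (to non-banks) €29 billion: securities removed from the ECB's portfolio → −€29B.
OMO sale (to banks) €10 billion: securities removed from the ECB's portfolio → −€10B.
Government spending €40 billion: the ECB's securities portfolio is untouched → 0.
Net: 0 − 29 − 10 + 0 = -€39 billion.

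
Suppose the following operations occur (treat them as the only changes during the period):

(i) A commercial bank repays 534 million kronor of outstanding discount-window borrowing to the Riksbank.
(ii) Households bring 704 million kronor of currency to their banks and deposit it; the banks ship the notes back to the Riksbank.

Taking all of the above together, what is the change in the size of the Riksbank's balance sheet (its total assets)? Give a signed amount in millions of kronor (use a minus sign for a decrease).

-534 million

Discount-window repayment 534 million kronor: a Riksbank asset is shed → −534M.
Currency deposit 704 million kronor: only the composition of liabilities changes → 0.
Net: −534 + 0 = -534 million.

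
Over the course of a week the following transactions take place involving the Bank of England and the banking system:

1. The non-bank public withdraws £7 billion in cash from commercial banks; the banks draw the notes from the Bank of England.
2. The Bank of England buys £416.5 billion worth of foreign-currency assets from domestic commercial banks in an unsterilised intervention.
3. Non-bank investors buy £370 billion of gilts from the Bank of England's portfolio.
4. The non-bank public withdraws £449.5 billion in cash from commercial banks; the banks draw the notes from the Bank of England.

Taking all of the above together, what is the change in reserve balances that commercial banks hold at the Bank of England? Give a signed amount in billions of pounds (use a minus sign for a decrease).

-£410 billion

Currency withdrawal £7 billion: banks swap reserves for currency → −£7B.
FX purchase £416.5 billion: the Bank of England pays by crediting reserve accounts → +£416.5B.
Asset sale (to non-banks) £370 billion: the non-bank buyers' banks settle from reserves → −£370B.
Currency withdrawal £449.5 billion: banks swap reserves for currency → −£449.5B.
Net: −7 + 416.5 − 370 − 449.5 = -£410 billion.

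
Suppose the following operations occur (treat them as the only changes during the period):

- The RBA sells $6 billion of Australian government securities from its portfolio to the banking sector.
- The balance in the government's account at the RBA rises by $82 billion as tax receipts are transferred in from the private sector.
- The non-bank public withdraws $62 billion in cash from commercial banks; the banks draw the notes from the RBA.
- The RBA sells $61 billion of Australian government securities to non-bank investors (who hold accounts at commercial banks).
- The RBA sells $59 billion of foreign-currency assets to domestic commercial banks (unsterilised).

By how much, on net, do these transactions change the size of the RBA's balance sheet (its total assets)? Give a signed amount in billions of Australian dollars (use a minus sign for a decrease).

RBA balance sheet:
  Assets:      Securities −$67B, Foreign assets −$59B
  Liabilities: Bank reserves −$270B, Currency in circulation +$62B, Government deposits +$82B
Change in total RBA assets = -$126 billion.

-$126 billion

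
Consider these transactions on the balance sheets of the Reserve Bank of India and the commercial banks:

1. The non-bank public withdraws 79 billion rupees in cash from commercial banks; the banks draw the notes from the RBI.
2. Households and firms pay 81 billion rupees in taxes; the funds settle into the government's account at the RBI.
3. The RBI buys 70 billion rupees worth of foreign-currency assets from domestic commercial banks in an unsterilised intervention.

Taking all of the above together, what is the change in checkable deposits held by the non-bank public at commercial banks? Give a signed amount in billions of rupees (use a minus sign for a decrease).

-160 billion

Currency withdrawal 79 billion rupees: non-bank counterparties' bank balances fall → −79B.
Government account inflow 81 billion rupees: non-bank counterparties' bank balances fall → −81B.
FX purchase 70 billion rupees: the counterparty is a bank, so public deposits are unchanged → 0.
Net: −79 − 81 + 0 = -160 billion.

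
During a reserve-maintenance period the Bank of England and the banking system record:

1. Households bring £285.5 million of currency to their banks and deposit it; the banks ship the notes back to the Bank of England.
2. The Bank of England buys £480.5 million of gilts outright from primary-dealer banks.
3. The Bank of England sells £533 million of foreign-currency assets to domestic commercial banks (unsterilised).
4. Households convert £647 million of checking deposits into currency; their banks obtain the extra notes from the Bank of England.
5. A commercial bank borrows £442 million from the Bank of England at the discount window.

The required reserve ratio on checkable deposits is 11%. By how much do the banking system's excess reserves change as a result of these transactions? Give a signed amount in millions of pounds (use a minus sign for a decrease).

Currency deposit £285.5 million: reserves +£285.5M, deposits +£285.5M.
OMO purchase (from banks) £480.5 million: reserves +£480.5M, deposits 0.
FX sale £533 million: reserves −£533M, deposits 0.
Currency withdrawal £647 million: reserves −£647M, deposits −£647M.
Discount-window loan £442 million: reserves +£442M, deposits 0.
Totals: Δreserves = +£28M, Δdeposits = −£361.5M.
Δrequired reserves = 11% × −£361.5M = −£39.765M.
Δexcess reserves = Δreserves − Δrequired = +£28M − (−£39.765M) = +£67.765 million.

+£67.765 million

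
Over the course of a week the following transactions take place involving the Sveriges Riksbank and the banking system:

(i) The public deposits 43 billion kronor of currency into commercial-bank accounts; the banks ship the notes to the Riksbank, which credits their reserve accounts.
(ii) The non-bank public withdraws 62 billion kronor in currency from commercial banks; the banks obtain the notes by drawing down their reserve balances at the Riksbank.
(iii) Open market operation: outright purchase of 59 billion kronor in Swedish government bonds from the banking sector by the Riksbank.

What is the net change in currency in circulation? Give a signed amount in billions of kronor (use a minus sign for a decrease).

+19 billion

Currency deposit 43 billion kronor: notes return to the central bank → −43B.
Currency withdrawal 62 billion kronor: notes leave the central bank → +62B.
OMO purchase (from banks) 59 billion kronor: no currency enters or leaves circulation → 0.
Net: −43 + 62 + 0 = +19 billion.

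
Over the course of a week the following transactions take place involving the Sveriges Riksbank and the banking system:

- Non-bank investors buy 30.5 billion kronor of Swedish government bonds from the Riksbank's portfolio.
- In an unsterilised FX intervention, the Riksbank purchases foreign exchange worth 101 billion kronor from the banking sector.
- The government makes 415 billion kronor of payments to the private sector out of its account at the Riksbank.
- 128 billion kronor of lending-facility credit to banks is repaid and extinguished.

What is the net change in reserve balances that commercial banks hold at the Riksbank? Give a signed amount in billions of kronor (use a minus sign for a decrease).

Asset sale (to non-banks) 30.5 billion kronor: the non-bank buyers' banks settle from reserves → −30.5B.
FX purchase 101 billion kronor: the Riksbank pays by crediting reserve accounts → +101B.
Government spending 415 billion kronor: government payments flow into bank reserve accounts → +415B.
Discount-window repayment 128 billion kronor: repayment is debited from reserves → −128B.
Net: −30.5 + 101 + 415 − 128 = +357.5 billion.

+357.5 billion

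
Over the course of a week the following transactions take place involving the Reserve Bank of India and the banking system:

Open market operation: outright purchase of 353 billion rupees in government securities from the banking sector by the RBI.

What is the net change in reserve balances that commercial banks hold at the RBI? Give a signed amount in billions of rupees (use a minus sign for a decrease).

+353 billion

OMO purchase (from banks) 353 billion rupees: the RBI pays by crediting reserve accounts → +353B.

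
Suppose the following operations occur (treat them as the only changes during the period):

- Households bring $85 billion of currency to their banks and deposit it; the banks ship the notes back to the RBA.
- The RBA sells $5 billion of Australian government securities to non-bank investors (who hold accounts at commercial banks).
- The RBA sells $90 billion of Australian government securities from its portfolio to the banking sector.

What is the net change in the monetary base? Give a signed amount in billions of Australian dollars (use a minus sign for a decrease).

-$95 billion

Currency deposit $85 billion: just a shift between currency and reserves — both are base money → 0.
Asset sale (to non-banks) $5 billion: RBA balance sheet contracts → −$5B.
OMO sale (to banks) $90 billion: RBA balance sheet contracts → −$90B.
Net: 0 − 5 − 90 = -$95 billion.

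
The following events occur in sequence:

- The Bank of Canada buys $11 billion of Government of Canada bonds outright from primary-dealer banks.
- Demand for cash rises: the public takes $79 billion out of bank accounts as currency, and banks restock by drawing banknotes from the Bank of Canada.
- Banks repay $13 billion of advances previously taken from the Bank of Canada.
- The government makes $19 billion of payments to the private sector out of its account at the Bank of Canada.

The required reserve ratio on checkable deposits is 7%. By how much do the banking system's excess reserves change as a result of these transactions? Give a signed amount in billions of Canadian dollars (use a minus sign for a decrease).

OMO purchase (from banks) $11 billion: reserves +$11B, deposits 0.
Currency withdrawal $79 billion: reserves −$79B, deposits −$79B.
Discount-window repayment $13 billion: reserves −$13B, deposits 0.
Government spending $19 billion: reserves +$19B, deposits +$19B.
Totals: Δreserves = −$62B, Δdeposits = −$60B.
Δrequired reserves = 7% × −$60B = −$4.2B.
Δexcess reserves = Δreserves − Δrequired = −$62B − (−$4.2B) = -$57.8 billion.

-$57.8 billion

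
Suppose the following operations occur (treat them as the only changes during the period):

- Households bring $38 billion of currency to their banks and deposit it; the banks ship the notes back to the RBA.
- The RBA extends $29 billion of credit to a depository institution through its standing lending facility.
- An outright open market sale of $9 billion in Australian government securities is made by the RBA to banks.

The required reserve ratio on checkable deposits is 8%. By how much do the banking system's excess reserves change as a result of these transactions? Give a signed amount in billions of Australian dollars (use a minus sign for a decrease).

Currency deposit $38 billion: reserves +$38B, deposits +$38B.
Discount-window loan $29 billion: reserves +$29B, deposits 0.
OMO sale (to banks) $9 billion: reserves −$9B, deposits 0.
Totals: Δreserves = +$58B, Δdeposits = +$38B.
Δrequired reserves = 8% × +$38B = +$3.04B.
Δexcess reserves = Δreserves − Δrequired = +$58B − (+$3.04B) = +$54.96 billion.

+$54.96 billion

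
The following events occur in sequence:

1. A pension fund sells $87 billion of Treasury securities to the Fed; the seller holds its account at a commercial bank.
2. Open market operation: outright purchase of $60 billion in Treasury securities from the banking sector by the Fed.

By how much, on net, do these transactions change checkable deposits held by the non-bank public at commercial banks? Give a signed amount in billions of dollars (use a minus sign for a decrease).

+$87 billion

Fed balance sheet:
  Assets:      Securities +$147B
  Liabilities: Bank reserves +$147B
Commercial banking system:
  Assets:      Reserves at CB +$147B, Securities −$60B
  Liabilities: Checkable deposits +$87B
So the change in checkable deposits held by the non-bank public at commercial banks is +$87 billion.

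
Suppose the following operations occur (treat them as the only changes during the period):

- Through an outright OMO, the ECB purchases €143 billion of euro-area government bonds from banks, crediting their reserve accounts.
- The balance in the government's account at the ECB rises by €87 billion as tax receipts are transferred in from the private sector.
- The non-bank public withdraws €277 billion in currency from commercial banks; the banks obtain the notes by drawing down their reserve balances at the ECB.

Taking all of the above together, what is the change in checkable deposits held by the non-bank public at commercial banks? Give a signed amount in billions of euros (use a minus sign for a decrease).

ECB balance sheet:
  Assets:      Securities +€143B
  Liabilities: Bank reserves −€221B, Currency in circulation +€277B, Government deposits +€87B
Commercial banking system:
  Assets:      Reserves at CB −€221B, Securities −€143B
  Liabilities: Checkable deposits −€364B
So the change in checkable deposits held by the non-bank public at commercial banks is -€364 billion.

-€364 billion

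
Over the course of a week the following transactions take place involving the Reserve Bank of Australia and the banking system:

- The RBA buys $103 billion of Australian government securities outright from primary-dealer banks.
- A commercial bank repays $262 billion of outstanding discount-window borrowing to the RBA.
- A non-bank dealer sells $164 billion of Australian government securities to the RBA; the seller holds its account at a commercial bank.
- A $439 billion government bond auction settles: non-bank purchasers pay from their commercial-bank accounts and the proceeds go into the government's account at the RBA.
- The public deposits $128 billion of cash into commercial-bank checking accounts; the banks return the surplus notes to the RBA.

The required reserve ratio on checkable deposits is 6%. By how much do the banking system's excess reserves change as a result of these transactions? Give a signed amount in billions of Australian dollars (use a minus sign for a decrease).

OMO purchase (from banks) $103 billion: reserves +$103B, deposits 0.
Discount-window repayment $262 billion: reserves −$262B, deposits 0.
Asset purchase (from non-banks) $164 billion: reserves +$164B, deposits +$164B.
Government account inflow $439 billion: reserves −$439B, deposits −$439B.
Currency deposit $128 billion: reserves +$128B, deposits +$128B.
Totals: Δreserves = −$306B, Δdeposits = −$147B.
Δrequired reserves = 6% × −$147B = −$8.82B.
Δexcess reserves = Δreserves − Δrequired = −$306B − (−$8.82B) = -$297.18 billion.

-$297.18 billion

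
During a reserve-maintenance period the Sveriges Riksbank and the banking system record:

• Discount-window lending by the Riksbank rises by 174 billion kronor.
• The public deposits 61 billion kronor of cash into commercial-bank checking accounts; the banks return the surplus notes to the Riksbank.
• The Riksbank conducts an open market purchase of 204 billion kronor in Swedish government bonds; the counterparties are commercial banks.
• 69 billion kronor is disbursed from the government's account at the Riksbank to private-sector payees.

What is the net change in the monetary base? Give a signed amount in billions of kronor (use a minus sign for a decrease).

+447 billion

Riksbank balance sheet:
  Assets:      Securities +204B, Loans to banks +174B
  Liabilities: Bank reserves +508B, Currency in circulation −61B, Government deposits −69B
Commercial banking system:
  Assets:      Reserves at CB +508B, Securities −204B
  Liabilities: Checkable deposits +130B, Borrowings from CB +174B
Monetary base = currency + reserves: −61B + (+508B) = +447 billion.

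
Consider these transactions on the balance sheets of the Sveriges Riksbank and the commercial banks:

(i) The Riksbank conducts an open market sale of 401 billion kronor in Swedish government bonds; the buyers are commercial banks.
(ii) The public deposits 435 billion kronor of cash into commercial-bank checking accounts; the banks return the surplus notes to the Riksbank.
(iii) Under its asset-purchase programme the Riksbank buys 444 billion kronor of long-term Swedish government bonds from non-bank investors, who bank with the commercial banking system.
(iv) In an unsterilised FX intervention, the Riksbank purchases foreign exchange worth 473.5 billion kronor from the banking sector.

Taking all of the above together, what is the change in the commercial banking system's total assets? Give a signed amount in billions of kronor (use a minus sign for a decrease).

OMO sale (to banks) 401 billion kronor: just an asset swap on bank balance sheets → 0.
Currency deposit 435 billion kronor: bank balance sheets expand → +435B.
Asset purchase (from non-banks) 444 billion kronor: bank balance sheets expand → +444B.
FX purchase 473.5 billion kronor: just an asset swap on bank balance sheets → 0.
Net: 0 + 435 + 444 + 0 = +879 billion.

+879 billion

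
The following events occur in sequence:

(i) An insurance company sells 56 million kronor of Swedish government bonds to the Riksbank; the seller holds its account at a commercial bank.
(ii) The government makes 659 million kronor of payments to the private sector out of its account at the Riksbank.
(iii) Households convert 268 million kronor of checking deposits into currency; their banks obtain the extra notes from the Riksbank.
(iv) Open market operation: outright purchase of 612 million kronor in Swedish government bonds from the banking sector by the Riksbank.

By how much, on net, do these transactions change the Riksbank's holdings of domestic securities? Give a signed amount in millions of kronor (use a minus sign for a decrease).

Riksbank balance sheet:
  Assets:      Securities +668M
  Liabilities: Bank reserves +1059M, Currency in circulation +268M, Government deposits −659M
Commercial banking system:
  Assets:      Reserves at CB +1059M, Securities −612M
  Liabilities: Checkable deposits +447M
So the change in the Riksbank's holdings of domestic securities is +668 million.

+668 million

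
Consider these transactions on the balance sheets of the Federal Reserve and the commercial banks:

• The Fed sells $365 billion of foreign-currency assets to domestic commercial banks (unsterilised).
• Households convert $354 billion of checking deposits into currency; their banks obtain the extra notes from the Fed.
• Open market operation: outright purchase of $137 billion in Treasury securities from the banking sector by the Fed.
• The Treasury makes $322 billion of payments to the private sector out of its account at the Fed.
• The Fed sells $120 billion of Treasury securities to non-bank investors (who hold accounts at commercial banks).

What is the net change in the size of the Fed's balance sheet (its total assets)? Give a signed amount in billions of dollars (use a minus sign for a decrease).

FX sale $365 billion: a Fed asset is shed → −$365B.
Currency withdrawal $354 billion: only the composition of liabilities changes → 0.
OMO purchase (from banks) $137 billion: a Fed asset is acquired → +$137B.
Government spending $322 billion: only the composition of liabilities changes → 0.
Asset sale (to non-banks) $120 billion: a Fed asset is shed → −$120B.
Net: −365 + 0 + 137 + 0 − 120 = -$348 billion.

-$348 billion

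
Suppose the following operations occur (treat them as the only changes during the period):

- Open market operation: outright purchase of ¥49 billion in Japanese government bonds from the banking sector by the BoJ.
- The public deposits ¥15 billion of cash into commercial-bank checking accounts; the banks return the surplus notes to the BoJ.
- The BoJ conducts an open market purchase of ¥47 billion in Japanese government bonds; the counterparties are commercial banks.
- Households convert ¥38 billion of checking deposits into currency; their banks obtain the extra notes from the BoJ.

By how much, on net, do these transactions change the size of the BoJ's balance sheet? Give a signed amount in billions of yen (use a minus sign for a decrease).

+¥96 billion

BoJ balance sheet:
  Assets:      Securities +¥96B
  Liabilities: Bank reserves +¥73B, Currency in circulation +¥23B
Change in total BoJ assets = +¥96 billion.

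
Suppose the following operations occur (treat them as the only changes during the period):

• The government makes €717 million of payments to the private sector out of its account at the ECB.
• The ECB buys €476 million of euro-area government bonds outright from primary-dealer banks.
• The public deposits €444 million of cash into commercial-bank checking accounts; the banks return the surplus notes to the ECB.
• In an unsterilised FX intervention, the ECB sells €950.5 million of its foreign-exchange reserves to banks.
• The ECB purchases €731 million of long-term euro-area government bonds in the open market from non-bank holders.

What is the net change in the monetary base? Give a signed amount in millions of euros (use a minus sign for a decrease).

Government spending €717 million: a non-base liability converts back to reserves → +€717M.
OMO purchase (from banks) €476 million: ECB balance sheet expands → +€476M.
Currency deposit €444 million: just a shift between currency and reserves — both are base money → 0.
FX sale €950.5 million: ECB balance sheet contracts → −€950.5M.
Asset purchase (from non-banks) €731 million: ECB balance sheet expands → +€731M.
Net: 717 + 476 + 0 − 950.5 + 731 = +€973.5 million.

+€973.5 million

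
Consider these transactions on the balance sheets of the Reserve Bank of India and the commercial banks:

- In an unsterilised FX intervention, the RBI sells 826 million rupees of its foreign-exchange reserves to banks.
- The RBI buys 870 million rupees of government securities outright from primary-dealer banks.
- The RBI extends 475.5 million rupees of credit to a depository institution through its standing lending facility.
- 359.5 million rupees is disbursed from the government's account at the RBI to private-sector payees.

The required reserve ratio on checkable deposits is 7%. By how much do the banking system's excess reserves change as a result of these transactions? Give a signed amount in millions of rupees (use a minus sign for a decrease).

FX sale 826 million rupees: reserves −826M, deposits 0.
OMO purchase (from banks) 870 million rupees: reserves +870M, deposits 0.
Discount-window loan 475.5 million rupees: reserves +475.5M, deposits 0.
Government spending 359.5 million rupees: reserves +359.5M, deposits +359.5M.
Totals: Δreserves = +879M, Δdeposits = +359.5M.
Δrequired reserves = 7% × +359.5M = +25.165M.
Δexcess reserves = Δreserves − Δrequired = +879M − (+25.165M) = +853.835 million.

+853.835 million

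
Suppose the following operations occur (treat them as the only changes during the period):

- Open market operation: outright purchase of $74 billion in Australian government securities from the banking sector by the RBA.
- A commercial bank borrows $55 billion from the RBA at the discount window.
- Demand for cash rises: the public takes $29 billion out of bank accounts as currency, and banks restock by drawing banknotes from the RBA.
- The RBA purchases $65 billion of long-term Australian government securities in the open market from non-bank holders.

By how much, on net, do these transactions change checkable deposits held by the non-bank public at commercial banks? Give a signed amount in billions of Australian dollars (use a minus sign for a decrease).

OMO purchase (from banks) $74 billion: the counterparty is a bank, so public deposits are unchanged → 0.
Discount-window loan $55 billion: the counterparty is a bank, so public deposits are unchanged → 0.
Currency withdrawal $29 billion: non-bank counterparties' bank balances fall → −$29B.
Asset purchase (from non-banks) $65 billion: non-bank counterparties' bank balances rise → +$65B.
Net: 0 + 0 − 29 + 65 = +$36 billion.

+$36 billion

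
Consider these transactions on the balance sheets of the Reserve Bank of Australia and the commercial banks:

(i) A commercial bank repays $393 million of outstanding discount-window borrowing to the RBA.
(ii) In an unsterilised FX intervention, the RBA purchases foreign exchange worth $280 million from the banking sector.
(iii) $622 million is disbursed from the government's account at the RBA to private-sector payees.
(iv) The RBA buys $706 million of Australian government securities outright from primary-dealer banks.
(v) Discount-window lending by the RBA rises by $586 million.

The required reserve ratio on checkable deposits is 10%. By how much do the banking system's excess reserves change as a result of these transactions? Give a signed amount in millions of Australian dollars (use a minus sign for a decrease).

Discount-window repayment $393 million: reserves −$393M, deposits 0.
FX purchase $280 million: reserves +$280M, deposits 0.
Government spending $622 million: reserves +$622M, deposits +$622M.
OMO purchase (from banks) $706 million: reserves +$706M, deposits 0.
Discount-window loan $586 million: reserves +$586M, deposits 0.
Totals: Δreserves = +$1801M, Δdeposits = +$622M.
Δrequired reserves = 10% × +$622M = +$62.2M.
Δexcess reserves = Δreserves − Δrequired = +$1801M − (+$62.2M) = +$1738.8 million.

+$1738.8 million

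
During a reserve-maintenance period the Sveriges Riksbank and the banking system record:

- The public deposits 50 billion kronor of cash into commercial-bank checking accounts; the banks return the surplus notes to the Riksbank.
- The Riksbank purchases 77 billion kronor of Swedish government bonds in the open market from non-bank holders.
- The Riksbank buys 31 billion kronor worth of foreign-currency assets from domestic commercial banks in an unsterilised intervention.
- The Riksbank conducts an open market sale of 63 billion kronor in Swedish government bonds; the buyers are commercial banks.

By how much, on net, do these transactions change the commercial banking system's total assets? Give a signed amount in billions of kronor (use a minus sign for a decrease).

+127 billion

Riksbank balance sheet:
  Assets:      Securities +14B, Foreign assets +31B
  Liabilities: Bank reserves +95B, Currency in circulation −50B
Commercial banking system:
  Assets:      Reserves at CB +95B, Securities +63B, Foreign assets −31B
  Liabilities: Checkable deposits +127B
Change in total bank assets = +127 billion.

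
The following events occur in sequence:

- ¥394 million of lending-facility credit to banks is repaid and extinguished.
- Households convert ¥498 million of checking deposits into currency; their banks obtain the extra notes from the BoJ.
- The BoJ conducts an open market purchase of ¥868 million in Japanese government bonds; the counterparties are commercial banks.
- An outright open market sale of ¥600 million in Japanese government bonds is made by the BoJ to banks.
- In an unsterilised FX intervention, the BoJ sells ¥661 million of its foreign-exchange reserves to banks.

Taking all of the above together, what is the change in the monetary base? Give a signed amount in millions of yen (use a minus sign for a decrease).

-¥787 million

Discount-window repayment ¥394 million: BoJ balance sheet contracts → −¥394M.
Currency withdrawal ¥498 million: just a shift between currency and reserves — both are base money → 0.
OMO purchase (from banks) ¥868 million: BoJ balance sheet expands → +¥868M.
OMO sale (to banks) ¥600 million: BoJ balance sheet contracts → −¥600M.
FX sale ¥661 million: BoJ balance sheet contracts → −¥661M.
Net: −394 + 0 + 868 − 600 − 661 = -¥787 million.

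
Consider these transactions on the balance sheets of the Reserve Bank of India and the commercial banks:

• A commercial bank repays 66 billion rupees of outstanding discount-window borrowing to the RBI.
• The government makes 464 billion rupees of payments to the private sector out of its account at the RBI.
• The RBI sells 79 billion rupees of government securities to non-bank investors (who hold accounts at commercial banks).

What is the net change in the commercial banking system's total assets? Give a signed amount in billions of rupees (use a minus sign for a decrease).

+319 billion

RBI balance sheet:
  Assets:      Securities −79B, Loans to banks −66B
  Liabilities: Bank reserves +319B, Government deposits −464B
Commercial banking system:
  Assets:      Reserves at CB +319B
  Liabilities: Checkable deposits +385B, Borrowings from CB −66B
Change in total bank assets = +319 billion.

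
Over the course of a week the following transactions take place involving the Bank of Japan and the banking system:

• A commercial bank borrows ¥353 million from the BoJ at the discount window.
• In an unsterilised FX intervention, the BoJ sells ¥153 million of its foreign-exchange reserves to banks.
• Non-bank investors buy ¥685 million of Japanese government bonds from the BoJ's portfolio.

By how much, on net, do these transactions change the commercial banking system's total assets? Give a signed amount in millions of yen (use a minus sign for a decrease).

-¥332 million

BoJ balance sheet:
  Assets:      Securities −¥685M, Loans to banks +¥353M, Foreign assets −¥153M
  Liabilities: Bank reserves −¥485M
Commercial banking system:
  Assets:      Reserves at CB −¥485M, Foreign assets +¥153M
  Liabilities: Checkable deposits −¥685M, Borrowings from CB +¥353M
Change in total bank assets = -¥332 million.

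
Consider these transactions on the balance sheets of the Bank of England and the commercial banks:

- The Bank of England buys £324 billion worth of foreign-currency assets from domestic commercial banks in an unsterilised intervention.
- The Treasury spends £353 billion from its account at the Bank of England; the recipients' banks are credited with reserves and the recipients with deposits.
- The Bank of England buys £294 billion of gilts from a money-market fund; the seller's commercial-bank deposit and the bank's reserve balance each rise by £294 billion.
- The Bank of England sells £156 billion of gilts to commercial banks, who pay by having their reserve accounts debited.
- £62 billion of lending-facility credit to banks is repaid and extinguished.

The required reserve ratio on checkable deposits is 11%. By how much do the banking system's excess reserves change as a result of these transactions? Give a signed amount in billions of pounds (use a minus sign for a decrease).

FX purchase £324 billion: reserves +£324B, deposits 0.
Government spending £353 billion: reserves +£353B, deposits +£353B.
Asset purchase (from non-banks) £294 billion: reserves +£294B, deposits +£294B.
OMO sale (to banks) £156 billion: reserves −£156B, deposits 0.
Discount-window repayment £62 billion: reserves −£62B, deposits 0.
Totals: Δreserves = +£753B, Δdeposits = +£647B.
Δrequired reserves = 11% × +£647B = +£71.17B.
Δexcess reserves = Δreserves − Δrequired = +£753B − (+£71.17B) = +£681.83 billion.

+£681.83 billion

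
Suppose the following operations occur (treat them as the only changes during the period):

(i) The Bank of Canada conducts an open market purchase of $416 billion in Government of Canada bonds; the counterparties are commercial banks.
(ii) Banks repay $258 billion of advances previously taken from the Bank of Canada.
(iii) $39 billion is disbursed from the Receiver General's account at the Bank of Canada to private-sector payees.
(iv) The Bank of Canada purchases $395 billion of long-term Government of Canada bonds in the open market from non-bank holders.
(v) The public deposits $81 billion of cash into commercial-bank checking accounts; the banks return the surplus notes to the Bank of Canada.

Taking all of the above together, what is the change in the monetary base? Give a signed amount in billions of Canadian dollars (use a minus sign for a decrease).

+$592 billion

Bank of Canada balance sheet:
  Assets:      Securities +$811B, Loans to banks −$258B
  Liabilities: Bank reserves +$673B, Currency in circulation −$81B, Government deposits −$39B
Commercial banking system:
  Assets:      Reserves at CB +$673B, Securities −$416B
  Liabilities: Checkable deposits +$515B, Borrowings from CB −$258B
Monetary base = currency + reserves: −$81B + (+$673B) = +$592 billion.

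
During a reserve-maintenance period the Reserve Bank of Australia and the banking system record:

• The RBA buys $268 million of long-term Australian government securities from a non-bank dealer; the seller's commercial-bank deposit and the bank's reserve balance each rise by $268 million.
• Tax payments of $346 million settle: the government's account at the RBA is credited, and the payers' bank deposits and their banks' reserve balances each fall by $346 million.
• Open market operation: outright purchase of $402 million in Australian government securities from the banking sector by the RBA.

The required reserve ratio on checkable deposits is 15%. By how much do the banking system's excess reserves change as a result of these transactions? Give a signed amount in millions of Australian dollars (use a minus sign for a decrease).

Asset purchase (from non-banks) $268 million: reserves +$268M, deposits +$268M.
Government account inflow $346 million: reserves −$346M, deposits −$346M.
OMO purchase (from banks) $402 million: reserves +$402M, deposits 0.
Totals: Δreserves = +$324M, Δdeposits = −$78M.
Δrequired reserves = 15% × −$78M = −$11.7M.
Δexcess reserves = Δreserves − Δrequired = +$324M − (−$11.7M) = +$335.7 million.

+$335.7 million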